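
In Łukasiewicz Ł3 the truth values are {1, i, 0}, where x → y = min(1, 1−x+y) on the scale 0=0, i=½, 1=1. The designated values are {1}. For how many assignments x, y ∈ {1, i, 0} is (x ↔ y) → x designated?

6

Of the 9 assignments, 6 give a value in {1}.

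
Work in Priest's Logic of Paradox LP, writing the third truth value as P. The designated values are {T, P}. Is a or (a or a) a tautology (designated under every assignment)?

No

Countermodel: a=F gives F, which is not designated.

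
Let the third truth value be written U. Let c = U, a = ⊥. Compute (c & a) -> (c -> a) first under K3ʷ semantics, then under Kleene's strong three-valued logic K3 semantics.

In K3ʷ: c & a = U & ⊥ = U
c -> a = U -> ⊥ = U  [any arg is the third value ⇒ result is the third value]
(c & a) -> (c -> a) = U -> U = U
In Kleene's strong three-valued logic K3: c & a = U & ⊥ = ⊥
c -> a = U -> ⊥ = U  [~U | ⊥]
(c & a) -> (c -> a) = ⊥ -> U = ⊤
They differ because K3ʷ and Kleene's strong three-valued logic K3 treat U differently under the binary connectives.

U; ⊤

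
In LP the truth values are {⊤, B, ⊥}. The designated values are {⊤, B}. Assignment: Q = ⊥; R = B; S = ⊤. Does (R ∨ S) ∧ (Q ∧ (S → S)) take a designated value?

R ∨ S = B ∨ ⊤ = ⊤
S → S = ⊤ → ⊤ = ⊤
Q ∧ (S → S) = ⊥ ∧ ⊤ = ⊥
(R ∨ S) ∧ (Q ∧ (S → S)) = ⊤ ∧ ⊥ = ⊥
⊥ ∉ {⊤, B}.

No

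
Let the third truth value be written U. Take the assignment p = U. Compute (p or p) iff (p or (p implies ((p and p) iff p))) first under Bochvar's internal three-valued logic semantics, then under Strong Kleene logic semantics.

U; U

In Bochvar's internal three-valued logic: p or p = U or U = U
p and p = U and U = U
(p and p) iff p = U iff U = U
p implies ((p and p) iff p) = U implies U = U
p or (p implies ((p and p) iff p)) = U or U = U
(p or p) iff (p or (p implies ((p and p) iff p))) = U iff U = U
In Strong Kleene logic: p or p = U or U = U
p and p = U and U = U
(p and p) iff p = U iff U = U
p implies ((p and p) iff p) = U implies U = U  [not U or U]
p or (p implies ((p and p) iff p)) = U or U = U
(p or p) iff (p or (p implies ((p and p) iff p))) = U iff U = U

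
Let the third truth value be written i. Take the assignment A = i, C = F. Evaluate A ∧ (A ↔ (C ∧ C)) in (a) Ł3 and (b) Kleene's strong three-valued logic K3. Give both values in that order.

In Ł3: C ∧ C = F ∧ F = F
A ↔ (C ∧ C) = i ↔ F = i
A ∧ (A ↔ (C ∧ C)) = i ∧ i = i
In Kleene's strong three-valued logic K3: C ∧ C = F ∧ F = F
A ↔ (C ∧ C) = i ↔ F = i
A ∧ (A ↔ (C ∧ C)) = i ∧ i = i

i; i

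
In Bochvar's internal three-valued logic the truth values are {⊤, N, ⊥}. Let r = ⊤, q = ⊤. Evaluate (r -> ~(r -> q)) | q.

r -> q = ⊤ -> ⊤ = ⊤
~(r -> q) = ~⊤ = ⊥
r -> ~(r -> q) = ⊤ -> ⊥ = ⊥
(r -> ~(r -> q)) | q = ⊥ | ⊤ = ⊤

⊤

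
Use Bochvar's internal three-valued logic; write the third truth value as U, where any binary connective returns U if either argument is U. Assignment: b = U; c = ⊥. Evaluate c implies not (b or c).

U

b or c = U or ⊥ = U
not (b or c) = not U = U
c implies not (b or c) = ⊥ implies U = U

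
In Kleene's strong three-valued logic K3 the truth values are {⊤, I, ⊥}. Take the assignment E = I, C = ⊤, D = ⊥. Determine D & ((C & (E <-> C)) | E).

E <-> C = I <-> ⊤ = I
C & (E <-> C) = ⊤ & I = I
(C & (E <-> C)) | E = I | I = I
D & ((C & (E <-> C)) | E) = ⊥ & I = ⊥

⊥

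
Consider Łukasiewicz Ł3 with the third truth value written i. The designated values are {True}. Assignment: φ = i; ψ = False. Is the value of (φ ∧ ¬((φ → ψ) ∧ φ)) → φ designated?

Yes

φ → ψ = i → False = i  [min(1, 1−½+0)]
(φ → ψ) ∧ φ = i ∧ i = i
¬((φ → ψ) ∧ φ) = ¬i = i
φ ∧ ¬((φ → ψ) ∧ φ) = i ∧ i = i
(φ ∧ ¬((φ → ψ) ∧ φ)) → φ = i → i = True
True ∈ {True}.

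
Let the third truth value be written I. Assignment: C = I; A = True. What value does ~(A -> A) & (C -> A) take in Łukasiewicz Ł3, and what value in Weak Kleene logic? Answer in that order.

In Łukasiewicz Ł3: A -> A = True -> True = True
~(A -> A) = ~True = False
C -> A = I -> True = True  [min(1, 1−½+1)]
~(A -> A) & (C -> A) = False & True = False
In Weak Kleene logic: A -> A = True -> True = True
~(A -> A) = ~True = False
C -> A = I -> True = I  [any arg is the third value ⇒ result is the third value]
~(A -> A) & (C -> A) = False & I = I
They differ because Łukasiewicz Ł3 and Weak Kleene logic treat I differently under the binary connectives.

False; I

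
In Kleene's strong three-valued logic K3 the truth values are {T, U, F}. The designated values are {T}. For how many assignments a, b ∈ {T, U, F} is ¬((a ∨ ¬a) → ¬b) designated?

2

Designated under: (a=T, b=T); (a=F, b=T).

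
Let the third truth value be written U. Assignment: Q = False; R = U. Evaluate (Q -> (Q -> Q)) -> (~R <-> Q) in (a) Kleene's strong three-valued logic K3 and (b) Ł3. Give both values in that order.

In Kleene's strong three-valued logic K3: Q -> Q = False -> False = True
Q -> (Q -> Q) = False -> True = True
~R = ~U = U
~R <-> Q = U <-> False = U
(Q -> (Q -> Q)) -> (~R <-> Q) = True -> U = U  [~True | U]
In Ł3: Q -> Q = False -> False = True
Q -> (Q -> Q) = False -> True = True
~R = ~U = U
~R <-> Q = U <-> False = U
(Q -> (Q -> Q)) -> (~R <-> Q) = True -> U = U

U; U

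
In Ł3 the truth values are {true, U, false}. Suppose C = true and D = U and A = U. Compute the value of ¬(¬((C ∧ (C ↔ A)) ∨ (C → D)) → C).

C ↔ A = true ↔ U = U
C ∧ (C ↔ A) = true ∧ U = U
C → D = true → U = U
(C ∧ (C ↔ A)) ∨ (C → D) = U ∨ U = U
¬((C ∧ (C ↔ A)) ∨ (C → D)) = ¬U = U
¬((C ∧ (C ↔ A)) ∨ (C → D)) → C = U → true = true
¬(¬((C ∧ (C ↔ A)) ∨ (C → D)) → C) = ¬true = false

false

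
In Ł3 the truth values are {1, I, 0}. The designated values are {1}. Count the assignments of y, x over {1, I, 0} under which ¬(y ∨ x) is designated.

1

Designated under: (y=0, x=0).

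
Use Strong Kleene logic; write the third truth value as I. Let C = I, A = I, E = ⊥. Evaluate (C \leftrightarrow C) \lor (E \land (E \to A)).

I

C \leftrightarrow C = I \leftrightarrow I = I
E \to A = ⊥ \to I = ⊤  [\lnot ⊥ \lor I]
E \land (E \to A) = ⊥ \land ⊤ = ⊥
(C \leftrightarrow C) \lor (E \land (E \to A)) = I \lor ⊥ = I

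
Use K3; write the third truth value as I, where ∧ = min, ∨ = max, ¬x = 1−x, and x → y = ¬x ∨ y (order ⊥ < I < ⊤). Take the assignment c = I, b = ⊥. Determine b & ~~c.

⊥

~c = ~I = I
~~c = ~I = I
b & ~~c = ⊥ & I = ⊥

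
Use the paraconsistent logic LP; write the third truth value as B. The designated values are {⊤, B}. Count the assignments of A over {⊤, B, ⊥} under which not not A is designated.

2

A=⊤: ⊤ ✓
A=B: B ✓
A=⊥: ⊥ ·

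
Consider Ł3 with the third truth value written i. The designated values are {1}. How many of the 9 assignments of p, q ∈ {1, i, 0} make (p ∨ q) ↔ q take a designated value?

6

Of the 9 assignments, 6 give a value in {1}.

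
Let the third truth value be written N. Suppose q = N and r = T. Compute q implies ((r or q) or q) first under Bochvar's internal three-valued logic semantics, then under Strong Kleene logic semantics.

N; T

In Bochvar's internal three-valued logic: r or q = T or N = N
(r or q) or q = N or N = N
q implies ((r or q) or q) = N implies N = N  [any arg is the third value ⇒ result is the third value]
In Strong Kleene logic: r or q = T or N = T
(r or q) or q = T or N = T
q implies ((r or q) or q) = N implies T = T  [not N or T]
They differ because Bochvar's internal three-valued logic and Strong Kleene logic treat N differently under the binary connectives.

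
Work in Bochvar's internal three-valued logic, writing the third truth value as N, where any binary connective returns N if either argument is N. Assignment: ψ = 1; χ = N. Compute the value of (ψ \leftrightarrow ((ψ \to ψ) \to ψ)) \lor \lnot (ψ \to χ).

N

ψ \to ψ = 1 \to 1 = 1
(ψ \to ψ) \to ψ = 1 \to 1 = 1
ψ \leftrightarrow ((ψ \to ψ) \to ψ) = 1 \leftrightarrow 1 = 1
ψ \to χ = 1 \to N = N  [any arg is the third value ⇒ result is the third value]
\lnot (ψ \to χ) = \lnot N = N
(ψ \leftrightarrow ((ψ \to ψ) \to ψ)) \lor \lnot (ψ \to χ) = 1 \lor N = N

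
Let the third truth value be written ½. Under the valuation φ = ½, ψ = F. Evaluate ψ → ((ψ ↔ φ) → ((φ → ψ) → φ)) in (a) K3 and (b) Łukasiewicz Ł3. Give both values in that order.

In K3: ψ ↔ φ = F ↔ ½ = ½
φ → ψ = ½ → F = ½  [¬½ ∨ F]
(φ → ψ) → φ = ½ → ½ = ½
(ψ ↔ φ) → ((φ → ψ) → φ) = ½ → ½ = ½
ψ → ((ψ ↔ φ) → ((φ → ψ) → φ)) = F → ½ = T
In Łukasiewicz Ł3: ψ ↔ φ = F ↔ ½ = ½  [1 − |0−½|]
φ → ψ = ½ → F = ½
(φ → ψ) → φ = ½ → ½ = T
(ψ ↔ φ) → ((φ → ψ) → φ) = ½ → T = T
ψ → ((ψ ↔ φ) → ((φ → ψ) → φ)) = F → T = T

T; T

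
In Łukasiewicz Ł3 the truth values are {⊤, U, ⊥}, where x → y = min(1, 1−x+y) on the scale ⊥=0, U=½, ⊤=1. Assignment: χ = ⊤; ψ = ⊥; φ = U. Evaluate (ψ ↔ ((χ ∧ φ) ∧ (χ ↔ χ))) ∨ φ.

U

χ ∧ φ = ⊤ ∧ U = U
χ ↔ χ = ⊤ ↔ ⊤ = ⊤
(χ ∧ φ) ∧ (χ ↔ χ) = U ∧ ⊤ = U
ψ ↔ ((χ ∧ φ) ∧ (χ ↔ χ)) = ⊥ ↔ U = U  [1 − |0−½|]
(ψ ↔ ((χ ∧ φ) ∧ (χ ↔ χ))) ∨ φ = U ∨ U = U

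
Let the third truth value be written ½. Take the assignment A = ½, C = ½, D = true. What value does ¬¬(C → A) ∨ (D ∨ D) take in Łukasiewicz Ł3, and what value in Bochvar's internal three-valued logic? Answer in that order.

true; ½

In Łukasiewicz Ł3: C → A = ½ → ½ = true  [min(1, 1−½+½)]
¬(C → A) = ¬true = false
¬¬(C → A) = ¬false = true
D ∨ D = true ∨ true = true
¬¬(C → A) ∨ (D ∨ D) = true ∨ true = true
In Bochvar's internal three-valued logic: C → A = ½ → ½ = ½
¬(C → A) = ¬½ = ½
¬¬(C → A) = ¬½ = ½
D ∨ D = true ∨ true = true
¬¬(C → A) ∨ (D ∨ D) = ½ ∨ true = ½
They differ because Łukasiewicz Ł3 and Bochvar's internal three-valued logic treat ½ differently under the binary connectives.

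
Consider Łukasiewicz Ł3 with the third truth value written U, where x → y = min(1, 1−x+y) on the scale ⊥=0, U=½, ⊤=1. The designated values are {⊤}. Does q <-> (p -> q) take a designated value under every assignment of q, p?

No

Countermodel: q=U, p=U gives U, which is not designated.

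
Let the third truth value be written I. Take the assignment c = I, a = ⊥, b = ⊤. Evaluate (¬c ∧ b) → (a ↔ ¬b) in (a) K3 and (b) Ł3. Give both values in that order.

In K3: ¬c = ¬I = I
¬c ∧ b = I ∧ ⊤ = I
¬b = ¬⊤ = ⊥
a ↔ ¬b = ⊥ ↔ ⊥ = ⊤
(¬c ∧ b) → (a ↔ ¬b) = I → ⊤ = ⊤
In Ł3: ¬c = ¬I = I
¬c ∧ b = I ∧ ⊤ = I
¬b = ¬⊤ = ⊥
a ↔ ¬b = ⊥ ↔ ⊥ = ⊤
(¬c ∧ b) → (a ↔ ¬b) = I → ⊤ = ⊤

⊤; ⊤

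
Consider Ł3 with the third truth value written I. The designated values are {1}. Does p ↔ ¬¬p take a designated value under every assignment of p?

Yes

Every assignment of p over {1, I, 0} gives a value in {1}.
In particular, with p=I: p ↔ ¬¬p = 1.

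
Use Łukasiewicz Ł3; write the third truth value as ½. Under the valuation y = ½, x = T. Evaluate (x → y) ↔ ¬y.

x → y = T → ½ = ½
¬y = ¬½ = ½
(x → y) ↔ ¬y = ½ ↔ ½ = T

T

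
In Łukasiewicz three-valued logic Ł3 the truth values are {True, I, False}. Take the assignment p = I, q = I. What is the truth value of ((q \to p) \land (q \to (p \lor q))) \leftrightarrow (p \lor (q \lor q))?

q \to p = I \to I = True  [min(1, 1−½+½)]
p \lor q = I \lor I = I
q \to (p \lor q) = I \to I = True
(q \to p) \land (q \to (p \lor q)) = True \land True = True
q \lor q = I \lor I = I
p \lor (q \lor q) = I \lor I = I
((q \to p) \land (q \to (p \lor q))) \leftrightarrow (p \lor (q \lor q)) = True \leftrightarrow I = I

I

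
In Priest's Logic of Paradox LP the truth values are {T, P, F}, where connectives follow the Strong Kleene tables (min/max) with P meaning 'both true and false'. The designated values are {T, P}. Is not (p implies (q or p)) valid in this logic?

Countermodel: p=T, q=T gives F, which is not designated.

No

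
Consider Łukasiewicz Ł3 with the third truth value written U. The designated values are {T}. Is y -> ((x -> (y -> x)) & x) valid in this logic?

Countermodel: y=T, x=U gives U, which is not designated.

No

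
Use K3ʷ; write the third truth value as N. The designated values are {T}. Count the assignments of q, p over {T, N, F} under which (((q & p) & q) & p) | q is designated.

Designated under: (q=T, p=T); (q=T, p=F).

2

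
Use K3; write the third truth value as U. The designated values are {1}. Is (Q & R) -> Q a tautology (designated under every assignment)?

No

Countermodel: Q=U, R=1 gives U, which is not designated.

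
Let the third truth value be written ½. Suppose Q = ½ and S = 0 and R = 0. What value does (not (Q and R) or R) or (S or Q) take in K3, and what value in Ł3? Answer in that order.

In K3: Q and R = ½ and 0 = 0
not (Q and R) = not 0 = 1
not (Q and R) or R = 1 or 0 = 1
S or Q = 0 or ½ = ½
(not (Q and R) or R) or (S or Q) = 1 or ½ = 1
In Ł3: Q and R = ½ and 0 = 0
not (Q and R) = not 0 = 1
not (Q and R) or R = 1 or 0 = 1
S or Q = 0 or ½ = ½
(not (Q and R) or R) or (S or Q) = 1 or ½ = 1

1; 1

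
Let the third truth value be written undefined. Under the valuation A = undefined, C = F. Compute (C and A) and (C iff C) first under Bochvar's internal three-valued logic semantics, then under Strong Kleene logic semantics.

undefined; F

In Bochvar's internal three-valued logic: C and A = F and undefined = undefined
C iff C = F iff F = T
(C and A) and (C iff C) = undefined and T = undefined
In Strong Kleene logic: C and A = F and undefined = F
C iff C = F iff F = T
(C and A) and (C iff C) = F and T = F
They differ because Bochvar's internal three-valued logic and Strong Kleene logic treat undefined differently under the binary connectives.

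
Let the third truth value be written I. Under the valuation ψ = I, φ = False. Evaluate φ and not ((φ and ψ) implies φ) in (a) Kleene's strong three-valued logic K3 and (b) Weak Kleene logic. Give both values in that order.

False; I

In Kleene's strong three-valued logic K3: φ and ψ = False and I = False
(φ and ψ) implies φ = False implies False = True
not ((φ and ψ) implies φ) = not True = False
φ and not ((φ and ψ) implies φ) = False and False = False
In Weak Kleene logic: φ and ψ = False and I = I
(φ and ψ) implies φ = I implies False = I  [any arg is the third value ⇒ result is the third value]
not ((φ and ψ) implies φ) = not I = I
φ and not ((φ and ψ) implies φ) = False and I = I
They differ because Kleene's strong three-valued logic K3 and Weak Kleene logic treat I differently under the binary connectives.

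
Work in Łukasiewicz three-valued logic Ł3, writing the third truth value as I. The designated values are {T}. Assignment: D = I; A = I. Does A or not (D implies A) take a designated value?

D implies A = I implies I = T  [min(1, 1−½+½)]
not (D implies A) = not T = F
A or not (D implies A) = I or F = I
I ∉ {T}.

No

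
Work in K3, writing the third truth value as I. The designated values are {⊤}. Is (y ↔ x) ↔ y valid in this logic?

Countermodel: y=⊤, x=I gives I, which is not designated.

No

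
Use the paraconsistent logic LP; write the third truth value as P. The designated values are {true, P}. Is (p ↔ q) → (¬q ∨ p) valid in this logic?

Yes

Every assignment of p, q over {true, P, false} gives a value in {true, P}.
In particular, with p=P, q=P: (p ↔ q) → (¬q ∨ p) = P.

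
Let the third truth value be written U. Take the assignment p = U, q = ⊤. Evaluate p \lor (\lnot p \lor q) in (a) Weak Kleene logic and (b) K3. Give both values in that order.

U; ⊤

In Weak Kleene logic: \lnot p = \lnot U = U
\lnot p \lor q = U \lor ⊤ = U
p \lor (\lnot p \lor q) = U \lor U = U
In K3: \lnot p = \lnot U = U
\lnot p \lor q = U \lor ⊤ = ⊤
p \lor (\lnot p \lor q) = U \lor ⊤ = ⊤
They differ because Weak Kleene logic and K3 treat U differently under the binary connectives.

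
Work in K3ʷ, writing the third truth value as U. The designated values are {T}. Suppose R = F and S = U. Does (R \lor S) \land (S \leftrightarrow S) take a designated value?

R \lor S = F \lor U = U
S \leftrightarrow S = U \leftrightarrow U = U
(R \lor S) \land (S \leftrightarrow S) = U \land U = U
U ∉ {T}.

No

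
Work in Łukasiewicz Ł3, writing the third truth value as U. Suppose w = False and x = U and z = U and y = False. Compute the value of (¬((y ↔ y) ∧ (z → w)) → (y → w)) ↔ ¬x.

U

y ↔ y = False ↔ False = True
z → w = U → False = U  [min(1, 1−½+0)]
(y ↔ y) ∧ (z → w) = True ∧ U = U
¬((y ↔ y) ∧ (z → w)) = ¬U = U
y → w = False → False = True
¬((y ↔ y) ∧ (z → w)) → (y → w) = U → True = True
¬x = ¬U = U
(¬((y ↔ y) ∧ (z → w)) → (y → w)) ↔ ¬x = True ↔ U = U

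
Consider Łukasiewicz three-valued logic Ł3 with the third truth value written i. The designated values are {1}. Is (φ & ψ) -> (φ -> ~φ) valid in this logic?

Countermodel: φ=1, ψ=1 gives 0, which is not designated.

No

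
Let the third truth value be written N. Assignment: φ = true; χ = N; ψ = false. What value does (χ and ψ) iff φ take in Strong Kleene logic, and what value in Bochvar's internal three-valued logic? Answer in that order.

In Strong Kleene logic: χ and ψ = N and false = false
(χ and ψ) iff φ = false iff true = false
In Bochvar's internal three-valued logic: χ and ψ = N and false = N
(χ and ψ) iff φ = N iff true = N
They differ because Strong Kleene logic and Bochvar's internal three-valued logic treat N differently under the binary connectives.

false; N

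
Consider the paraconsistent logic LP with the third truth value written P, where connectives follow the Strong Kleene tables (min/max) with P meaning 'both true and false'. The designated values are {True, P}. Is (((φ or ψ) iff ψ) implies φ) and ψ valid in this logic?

Countermodel: φ=True, ψ=False gives False, which is not designated.

No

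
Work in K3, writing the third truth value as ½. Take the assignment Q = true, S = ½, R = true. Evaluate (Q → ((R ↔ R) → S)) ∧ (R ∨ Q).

½

R ↔ R = true ↔ true = true
(R ↔ R) → S = true → ½ = ½
Q → ((R ↔ R) → S) = true → ½ = ½
R ∨ Q = true ∨ true = true
(Q → ((R ↔ R) → S)) ∧ (R ∨ Q) = ½ ∧ true = ½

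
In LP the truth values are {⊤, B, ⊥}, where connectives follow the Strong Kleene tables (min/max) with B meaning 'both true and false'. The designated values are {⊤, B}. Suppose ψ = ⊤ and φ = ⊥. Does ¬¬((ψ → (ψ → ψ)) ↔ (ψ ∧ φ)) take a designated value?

No

ψ → ψ = ⊤ → ⊤ = ⊤
ψ → (ψ → ψ) = ⊤ → ⊤ = ⊤
ψ ∧ φ = ⊤ ∧ ⊥ = ⊥
(ψ → (ψ → ψ)) ↔ (ψ ∧ φ) = ⊤ ↔ ⊥ = ⊥
¬((ψ → (ψ → ψ)) ↔ (ψ ∧ φ)) = ¬⊥ = ⊤
¬¬((ψ → (ψ → ψ)) ↔ (ψ ∧ φ)) = ¬⊤ = ⊥
⊥ ∉ {⊤, B}.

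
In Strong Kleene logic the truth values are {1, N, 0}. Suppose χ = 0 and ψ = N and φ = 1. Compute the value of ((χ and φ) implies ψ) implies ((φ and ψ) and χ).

χ and φ = 0 and 1 = 0
(χ and φ) implies ψ = 0 implies N = 1  [not 0 or N]
φ and ψ = 1 and N = N
(φ and ψ) and χ = N and 0 = 0
((χ and φ) implies ψ) implies ((φ and ψ) and χ) = 1 implies 0 = 0

0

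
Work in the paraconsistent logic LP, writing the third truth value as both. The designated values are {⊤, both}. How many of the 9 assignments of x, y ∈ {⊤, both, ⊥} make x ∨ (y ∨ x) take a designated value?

Of the 9 assignments, 8 give a value in {⊤, both}.

8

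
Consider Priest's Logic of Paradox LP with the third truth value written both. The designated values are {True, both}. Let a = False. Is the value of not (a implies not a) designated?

not a = not False = True
a implies not a = False implies True = True
not (a implies not a) = not True = False
False ∉ {True, both}.

No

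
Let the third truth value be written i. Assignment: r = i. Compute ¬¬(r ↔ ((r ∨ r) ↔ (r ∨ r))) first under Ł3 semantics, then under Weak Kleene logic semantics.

i; i

In Ł3: r ∨ r = i ∨ i = i
r ∨ r = i ∨ i = i
(r ∨ r) ↔ (r ∨ r) = i ↔ i = ⊤
r ↔ ((r ∨ r) ↔ (r ∨ r)) = i ↔ ⊤ = i
¬(r ↔ ((r ∨ r) ↔ (r ∨ r))) = ¬i = i
¬¬(r ↔ ((r ∨ r) ↔ (r ∨ r))) = ¬i = i
In Weak Kleene logic: r ∨ r = i ∨ i = i
r ∨ r = i ∨ i = i
(r ∨ r) ↔ (r ∨ r) = i ↔ i = i
r ↔ ((r ∨ r) ↔ (r ∨ r)) = i ↔ i = i
¬(r ↔ ((r ∨ r) ↔ (r ∨ r))) = ¬i = i
¬¬(r ↔ ((r ∨ r) ↔ (r ∨ r))) = ¬i = i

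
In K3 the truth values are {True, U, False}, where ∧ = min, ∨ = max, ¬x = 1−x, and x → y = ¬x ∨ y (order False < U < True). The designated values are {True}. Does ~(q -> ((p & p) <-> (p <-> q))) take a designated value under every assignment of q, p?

Countermodel: q=True, p=True gives False, which is not designated.

No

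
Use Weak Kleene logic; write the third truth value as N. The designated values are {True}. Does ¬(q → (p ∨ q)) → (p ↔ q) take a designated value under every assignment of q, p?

No

Countermodel: q=True, p=N gives N, which is not designated.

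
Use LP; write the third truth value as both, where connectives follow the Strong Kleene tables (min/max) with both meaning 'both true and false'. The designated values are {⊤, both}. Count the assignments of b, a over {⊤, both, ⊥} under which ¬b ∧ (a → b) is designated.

5

Of the 9 assignments, 5 give a value in {⊤, both}.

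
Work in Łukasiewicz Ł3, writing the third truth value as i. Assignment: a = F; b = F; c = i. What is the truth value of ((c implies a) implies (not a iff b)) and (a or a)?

F

c implies a = i implies F = i
not a = not F = T
not a iff b = T iff F = F
(c implies a) implies (not a iff b) = i implies F = i
a or a = F or F = F
((c implies a) implies (not a iff b)) and (a or a) = i and F = F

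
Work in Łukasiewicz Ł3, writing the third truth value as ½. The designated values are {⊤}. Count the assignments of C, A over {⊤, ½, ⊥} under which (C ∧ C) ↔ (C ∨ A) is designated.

Of the 9 assignments, 6 give a value in {⊤}.

6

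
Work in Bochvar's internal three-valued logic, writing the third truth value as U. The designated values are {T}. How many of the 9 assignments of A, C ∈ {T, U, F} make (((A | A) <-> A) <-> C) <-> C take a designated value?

4

Designated under: (A=T, C=T); (A=T, C=F); (A=F, C=T); (A=F, C=F).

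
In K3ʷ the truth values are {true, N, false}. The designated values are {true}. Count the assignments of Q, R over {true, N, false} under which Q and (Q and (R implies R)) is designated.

Designated under: (Q=true, R=true); (Q=true, R=false).

2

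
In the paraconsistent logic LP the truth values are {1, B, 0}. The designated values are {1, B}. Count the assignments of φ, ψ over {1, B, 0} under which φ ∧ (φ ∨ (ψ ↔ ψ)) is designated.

Of the 9 assignments, 6 give a value in {1, B}.

6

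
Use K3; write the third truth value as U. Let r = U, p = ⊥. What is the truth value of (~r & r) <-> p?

U

~r = ~U = U
~r & r = U & U = U
(~r & r) <-> p = U <-> ⊥ = U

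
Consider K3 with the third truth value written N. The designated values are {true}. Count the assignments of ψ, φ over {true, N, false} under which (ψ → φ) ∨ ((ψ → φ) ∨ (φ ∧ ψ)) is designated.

Of the 9 assignments, 5 give a value in {true}.

5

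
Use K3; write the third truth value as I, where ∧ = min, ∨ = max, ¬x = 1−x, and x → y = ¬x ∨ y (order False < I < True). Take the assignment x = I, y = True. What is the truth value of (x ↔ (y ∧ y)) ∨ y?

True

y ∧ y = True ∧ True = True
x ↔ (y ∧ y) = I ↔ True = I
(x ↔ (y ∧ y)) ∨ y = I ∨ True = True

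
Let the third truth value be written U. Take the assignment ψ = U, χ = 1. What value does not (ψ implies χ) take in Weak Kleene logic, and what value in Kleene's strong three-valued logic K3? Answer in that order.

In Weak Kleene logic: ψ implies χ = U implies 1 = U  [any arg is the third value ⇒ result is the third value]
not (ψ implies χ) = not U = U
In Kleene's strong three-valued logic K3: ψ implies χ = U implies 1 = 1  [not U or 1]
not (ψ implies χ) = not 1 = 0
They differ because Weak Kleene logic and Kleene's strong three-valued logic K3 treat U differently under the binary connectives.

U; 0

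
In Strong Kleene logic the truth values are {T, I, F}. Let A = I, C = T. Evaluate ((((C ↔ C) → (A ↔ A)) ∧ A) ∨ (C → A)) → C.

C ↔ C = T ↔ T = T
A ↔ A = I ↔ I = I
(C ↔ C) → (A ↔ A) = T → I = I  [¬T ∨ I]
((C ↔ C) → (A ↔ A)) ∧ A = I ∧ I = I
C → A = T → I = I
(((C ↔ C) → (A ↔ A)) ∧ A) ∨ (C → A) = I ∨ I = I
((((C ↔ C) → (A ↔ A)) ∧ A) ∨ (C → A)) → C = I → T = T

T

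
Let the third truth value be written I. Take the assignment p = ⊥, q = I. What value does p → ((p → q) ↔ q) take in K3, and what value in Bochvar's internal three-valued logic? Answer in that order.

⊤; I

In K3: p → q = ⊥ → I = ⊤  [¬⊥ ∨ I]
(p → q) ↔ q = ⊤ ↔ I = I
p → ((p → q) ↔ q) = ⊥ → I = ⊤
In Bochvar's internal three-valued logic: p → q = ⊥ → I = I
(p → q) ↔ q = I ↔ I = I
p → ((p → q) ↔ q) = ⊥ → I = I
They differ because K3 and Bochvar's internal three-valued logic treat I differently under the binary connectives.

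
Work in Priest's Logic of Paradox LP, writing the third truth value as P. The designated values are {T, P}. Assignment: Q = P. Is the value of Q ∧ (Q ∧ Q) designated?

Yes

Q ∧ Q = P ∧ P = P
Q ∧ (Q ∧ Q) = P ∧ P = P
P ∈ {T, P}.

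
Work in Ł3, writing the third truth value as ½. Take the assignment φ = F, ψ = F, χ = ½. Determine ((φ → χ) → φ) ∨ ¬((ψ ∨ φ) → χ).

F

φ → χ = F → ½ = T  [min(1, 1−0+½)]
(φ → χ) → φ = T → F = F
ψ ∨ φ = F ∨ F = F
(ψ ∨ φ) → χ = F → ½ = T
¬((ψ ∨ φ) → χ) = ¬T = F
((φ → χ) → φ) ∨ ¬((ψ ∨ φ) → χ) = F ∨ F = F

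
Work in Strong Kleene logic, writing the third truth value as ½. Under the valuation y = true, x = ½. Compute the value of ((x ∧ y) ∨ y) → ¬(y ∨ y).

x ∧ y = ½ ∧ true = ½
(x ∧ y) ∨ y = ½ ∨ true = true
y ∨ y = true ∨ true = true
¬(y ∨ y) = ¬true = false
((x ∧ y) ∨ y) → ¬(y ∨ y) = true → false = false

false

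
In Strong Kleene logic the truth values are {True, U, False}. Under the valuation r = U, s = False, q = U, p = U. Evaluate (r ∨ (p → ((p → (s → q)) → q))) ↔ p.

s → q = False → U = True  [¬False ∨ U]
p → (s → q) = U → True = True
(p → (s → q)) → q = True → U = U
p → ((p → (s → q)) → q) = U → U = U
r ∨ (p → ((p → (s → q)) → q)) = U ∨ U = U
(r ∨ (p → ((p → (s → q)) → q))) ↔ p = U ↔ U = U

U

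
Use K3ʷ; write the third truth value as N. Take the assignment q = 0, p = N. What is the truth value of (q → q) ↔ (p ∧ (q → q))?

N

q → q = 0 → 0 = 1
q → q = 0 → 0 = 1
p ∧ (q → q) = N ∧ 1 = N
(q → q) ↔ (p ∧ (q → q)) = 1 ↔ N = N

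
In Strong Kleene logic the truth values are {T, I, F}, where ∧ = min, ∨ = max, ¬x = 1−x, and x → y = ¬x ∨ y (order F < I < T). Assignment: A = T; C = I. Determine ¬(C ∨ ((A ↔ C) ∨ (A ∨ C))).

A ↔ C = T ↔ I = I
A ∨ C = T ∨ I = T
(A ↔ C) ∨ (A ∨ C) = I ∨ T = T
C ∨ ((A ↔ C) ∨ (A ∨ C)) = I ∨ T = T
¬(C ∨ ((A ↔ C) ∨ (A ∨ C))) = ¬T = F

F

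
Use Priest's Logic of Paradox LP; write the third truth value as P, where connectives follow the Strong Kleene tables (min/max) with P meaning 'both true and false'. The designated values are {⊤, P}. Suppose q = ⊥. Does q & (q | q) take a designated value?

No

q | q = ⊥ | ⊥ = ⊥
q & (q | q) = ⊥ & ⊥ = ⊥
⊥ ∉ {⊤, P}.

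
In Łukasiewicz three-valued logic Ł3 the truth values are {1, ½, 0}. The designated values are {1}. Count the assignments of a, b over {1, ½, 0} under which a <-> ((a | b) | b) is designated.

Of the 9 assignments, 6 give a value in {1}.

6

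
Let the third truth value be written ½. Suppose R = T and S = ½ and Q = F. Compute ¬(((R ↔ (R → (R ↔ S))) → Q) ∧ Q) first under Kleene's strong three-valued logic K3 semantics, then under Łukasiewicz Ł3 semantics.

T; T

In Kleene's strong three-valued logic K3: R ↔ S = T ↔ ½ = ½
R → (R ↔ S) = T → ½ = ½  [¬T ∨ ½]
R ↔ (R → (R ↔ S)) = T ↔ ½ = ½
(R ↔ (R → (R ↔ S))) → Q = ½ → F = ½
((R ↔ (R → (R ↔ S))) → Q) ∧ Q = ½ ∧ F = F
¬(((R ↔ (R → (R ↔ S))) → Q) ∧ Q) = ¬F = T
In Łukasiewicz Ł3: R ↔ S = T ↔ ½ = ½  [1 − |1−½|]
R → (R ↔ S) = T → ½ = ½
R ↔ (R → (R ↔ S)) = T ↔ ½ = ½
(R ↔ (R → (R ↔ S))) → Q = ½ → F = ½
((R ↔ (R → (R ↔ S))) → Q) ∧ Q = ½ ∧ F = F
¬(((R ↔ (R → (R ↔ S))) → Q) ∧ Q) = ¬F = T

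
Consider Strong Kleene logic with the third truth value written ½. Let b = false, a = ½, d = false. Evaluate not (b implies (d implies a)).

d implies a = false implies ½ = true
b implies (d implies a) = false implies true = true
not (b implies (d implies a)) = not true = false

false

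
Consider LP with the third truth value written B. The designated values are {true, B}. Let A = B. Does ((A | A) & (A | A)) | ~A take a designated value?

A | A = B | B = B
A | A = B | B = B
(A | A) & (A | A) = B & B = B
~A = ~B = B
((A | A) & (A | A)) | ~A = B | B = B
B ∈ {true, B}.

Yes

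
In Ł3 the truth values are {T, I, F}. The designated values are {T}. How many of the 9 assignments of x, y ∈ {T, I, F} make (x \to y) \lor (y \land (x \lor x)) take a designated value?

6

Of the 9 assignments, 6 give a value in {T}.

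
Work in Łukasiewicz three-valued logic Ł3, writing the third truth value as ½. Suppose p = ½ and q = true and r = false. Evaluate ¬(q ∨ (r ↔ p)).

r ↔ p = false ↔ ½ = ½  [1 − |0−½|]
q ∨ (r ↔ p) = true ∨ ½ = true
¬(q ∨ (r ↔ p)) = ¬true = false

false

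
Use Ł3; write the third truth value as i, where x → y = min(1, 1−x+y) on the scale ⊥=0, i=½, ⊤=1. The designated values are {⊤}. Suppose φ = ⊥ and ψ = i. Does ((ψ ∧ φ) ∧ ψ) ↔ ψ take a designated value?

No

ψ ∧ φ = i ∧ ⊥ = ⊥
(ψ ∧ φ) ∧ ψ = ⊥ ∧ i = ⊥
((ψ ∧ φ) ∧ ψ) ↔ ψ = ⊥ ↔ i = i
i ∉ {⊤}.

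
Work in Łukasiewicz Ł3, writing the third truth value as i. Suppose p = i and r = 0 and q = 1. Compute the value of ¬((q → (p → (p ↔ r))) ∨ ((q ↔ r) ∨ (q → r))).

0

p ↔ r = i ↔ 0 = i  [1 − |½−0|]
p → (p ↔ r) = i → i = 1
q → (p → (p ↔ r)) = 1 → 1 = 1
q ↔ r = 1 ↔ 0 = 0
q → r = 1 → 0 = 0
(q ↔ r) ∨ (q → r) = 0 ∨ 0 = 0
(q → (p → (p ↔ r))) ∨ ((q ↔ r) ∨ (q → r)) = 1 ∨ 0 = 1
¬((q → (p → (p ↔ r))) ∨ ((q ↔ r) ∨ (q → r))) = ¬1 = 0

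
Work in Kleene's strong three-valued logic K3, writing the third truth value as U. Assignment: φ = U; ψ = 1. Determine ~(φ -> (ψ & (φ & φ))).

φ & φ = U & U = U
ψ & (φ & φ) = 1 & U = U
φ -> (ψ & (φ & φ)) = U -> U = U  [~U | U]
~(φ -> (ψ & (φ & φ))) = ~U = U

U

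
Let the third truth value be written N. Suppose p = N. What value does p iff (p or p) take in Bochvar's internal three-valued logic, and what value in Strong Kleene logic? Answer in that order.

N; N

In Bochvar's internal three-valued logic: p or p = N or N = N
p iff (p or p) = N iff N = N
In Strong Kleene logic: p or p = N or N = N
p iff (p or p) = N iff N = N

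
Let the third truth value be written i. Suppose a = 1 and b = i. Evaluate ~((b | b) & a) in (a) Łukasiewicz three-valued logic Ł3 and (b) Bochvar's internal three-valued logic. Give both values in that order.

i; i

In Łukasiewicz three-valued logic Ł3: b | b = i | i = i
(b | b) & a = i & 1 = i
~((b | b) & a) = ~i = i
In Bochvar's internal three-valued logic: b | b = i | i = i
(b | b) & a = i & 1 = i
~((b | b) & a) = ~i = i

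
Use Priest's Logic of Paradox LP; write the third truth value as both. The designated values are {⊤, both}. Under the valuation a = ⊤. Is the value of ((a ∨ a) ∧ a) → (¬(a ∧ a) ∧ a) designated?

No

a ∨ a = ⊤ ∨ ⊤ = ⊤
(a ∨ a) ∧ a = ⊤ ∧ ⊤ = ⊤
a ∧ a = ⊤ ∧ ⊤ = ⊤
¬(a ∧ a) = ¬⊤ = ⊥
¬(a ∧ a) ∧ a = ⊥ ∧ ⊤ = ⊥
((a ∨ a) ∧ a) → (¬(a ∧ a) ∧ a) = ⊤ → ⊥ = ⊥
⊥ ∉ {⊤, both}.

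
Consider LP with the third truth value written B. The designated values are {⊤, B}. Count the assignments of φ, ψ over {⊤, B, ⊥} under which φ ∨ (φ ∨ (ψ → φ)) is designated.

8

Of the 9 assignments, 8 give a value in {⊤, B}.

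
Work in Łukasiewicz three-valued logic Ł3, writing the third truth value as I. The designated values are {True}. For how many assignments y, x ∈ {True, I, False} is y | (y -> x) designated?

8

Of the 9 assignments, 8 give a value in {True}.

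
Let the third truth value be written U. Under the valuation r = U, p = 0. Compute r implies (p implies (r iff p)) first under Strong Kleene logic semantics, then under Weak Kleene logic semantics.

In Strong Kleene logic: r iff p = U iff 0 = U
p implies (r iff p) = 0 implies U = 1
r implies (p implies (r iff p)) = U implies 1 = 1
In Weak Kleene logic: r iff p = U iff 0 = U
p implies (r iff p) = 0 implies U = U  [any arg is the third value ⇒ result is the third value]
r implies (p implies (r iff p)) = U implies U = U
They differ because Strong Kleene logic and Weak Kleene logic treat U differently under the binary connectives.

1; U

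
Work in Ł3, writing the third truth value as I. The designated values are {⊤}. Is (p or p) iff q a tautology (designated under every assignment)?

No

Countermodel: p=⊤, q=I gives I, which is not designated.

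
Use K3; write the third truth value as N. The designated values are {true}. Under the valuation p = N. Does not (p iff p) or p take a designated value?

p iff p = N iff N = N
not (p iff p) = not N = N
not (p iff p) or p = N or N = N
N ∉ {true}.

No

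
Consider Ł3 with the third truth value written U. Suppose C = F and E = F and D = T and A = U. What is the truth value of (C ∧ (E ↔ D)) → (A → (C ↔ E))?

E ↔ D = F ↔ T = F
C ∧ (E ↔ D) = F ∧ F = F
C ↔ E = F ↔ F = T
A → (C ↔ E) = U → T = T
(C ∧ (E ↔ D)) → (A → (C ↔ E)) = F → T = T

T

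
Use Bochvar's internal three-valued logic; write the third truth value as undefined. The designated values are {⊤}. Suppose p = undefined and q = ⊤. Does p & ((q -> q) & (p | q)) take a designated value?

q -> q = ⊤ -> ⊤ = ⊤
p | q = undefined | ⊤ = undefined
(q -> q) & (p | q) = ⊤ & undefined = undefined
p & ((q -> q) & (p | q)) = undefined & undefined = undefined
undefined ∉ {⊤}.

No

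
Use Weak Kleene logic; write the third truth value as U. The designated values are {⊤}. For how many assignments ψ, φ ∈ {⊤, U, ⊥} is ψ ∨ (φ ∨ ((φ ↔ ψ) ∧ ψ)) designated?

3

Designated under: (ψ=⊤, φ=⊤); (ψ=⊤, φ=⊥); (ψ=⊥, φ=⊤).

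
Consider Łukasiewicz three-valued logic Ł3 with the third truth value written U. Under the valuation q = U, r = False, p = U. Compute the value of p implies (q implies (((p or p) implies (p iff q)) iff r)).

True

p or p = U or U = U
p iff q = U iff U = True  [1 − |½−½|]
(p or p) implies (p iff q) = U implies True = True
((p or p) implies (p iff q)) iff r = True iff False = False
q implies (((p or p) implies (p iff q)) iff r) = U implies False = U
p implies (q implies (((p or p) implies (p iff q)) iff r)) = U implies U = True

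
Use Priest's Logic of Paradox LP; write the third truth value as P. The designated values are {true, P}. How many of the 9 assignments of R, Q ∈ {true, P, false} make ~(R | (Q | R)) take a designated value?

Designated under: (R=P, Q=P); (R=P, Q=false); (R=false, Q=P); (R=false, Q=false).

4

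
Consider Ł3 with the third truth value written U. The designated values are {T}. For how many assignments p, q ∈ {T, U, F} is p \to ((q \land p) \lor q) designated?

Of the 9 assignments, 6 give a value in {T}.

6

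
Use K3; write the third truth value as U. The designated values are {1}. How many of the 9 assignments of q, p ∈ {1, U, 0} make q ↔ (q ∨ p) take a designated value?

Designated under: (q=1, p=1); (q=1, p=U); (q=1, p=0); (q=0, p=0).

4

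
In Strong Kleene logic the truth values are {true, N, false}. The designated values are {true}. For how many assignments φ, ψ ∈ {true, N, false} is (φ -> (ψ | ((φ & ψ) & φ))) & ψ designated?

3

Designated under: (φ=true, ψ=true); (φ=N, ψ=true); (φ=false, ψ=true).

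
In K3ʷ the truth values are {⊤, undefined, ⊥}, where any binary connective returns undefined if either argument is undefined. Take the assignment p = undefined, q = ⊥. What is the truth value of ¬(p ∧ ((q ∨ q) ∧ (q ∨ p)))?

q ∨ q = ⊥ ∨ ⊥ = ⊥
q ∨ p = ⊥ ∨ undefined = undefined
(q ∨ q) ∧ (q ∨ p) = ⊥ ∧ undefined = undefined
p ∧ ((q ∨ q) ∧ (q ∨ p)) = undefined ∧ undefined = undefined
¬(p ∧ ((q ∨ q) ∧ (q ∨ p))) = ¬undefined = undefined

undefined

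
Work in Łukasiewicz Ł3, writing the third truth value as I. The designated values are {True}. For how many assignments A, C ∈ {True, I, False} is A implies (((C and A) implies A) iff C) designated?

6

Of the 9 assignments, 6 give a value in {True}.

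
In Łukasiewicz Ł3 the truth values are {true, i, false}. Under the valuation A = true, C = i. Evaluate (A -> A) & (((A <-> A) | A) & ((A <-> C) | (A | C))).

A -> A = true -> true = true
A <-> A = true <-> true = true
(A <-> A) | A = true | true = true
A <-> C = true <-> i = i  [1 − |1−½|]
A | C = true | i = true
(A <-> C) | (A | C) = i | true = true
((A <-> A) | A) & ((A <-> C) | (A | C)) = true & true = true
(A -> A) & (((A <-> A) | A) & ((A <-> C) | (A | C))) = true & true = true

true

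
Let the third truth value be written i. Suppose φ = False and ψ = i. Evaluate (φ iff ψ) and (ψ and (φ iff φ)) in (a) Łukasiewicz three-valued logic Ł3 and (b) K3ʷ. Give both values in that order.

In Łukasiewicz three-valued logic Ł3: φ iff ψ = False iff i = i  [1 − |0−½|]
φ iff φ = False iff False = True
ψ and (φ iff φ) = i and True = i
(φ iff ψ) and (ψ and (φ iff φ)) = i and i = i
In K3ʷ: φ iff ψ = False iff i = i
φ iff φ = False iff False = True
ψ and (φ iff φ) = i and True = i
(φ iff ψ) and (ψ and (φ iff φ)) = i and i = i

i; i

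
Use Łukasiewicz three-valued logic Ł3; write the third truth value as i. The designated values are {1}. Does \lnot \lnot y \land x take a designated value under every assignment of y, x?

No

Countermodel: y=1, x=i gives i, which is not designated.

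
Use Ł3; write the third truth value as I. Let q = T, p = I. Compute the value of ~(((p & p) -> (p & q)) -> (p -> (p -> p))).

p & p = I & I = I
p & q = I & T = I
(p & p) -> (p & q) = I -> I = T  [min(1, 1−½+½)]
p -> p = I -> I = T
p -> (p -> p) = I -> T = T
((p & p) -> (p & q)) -> (p -> (p -> p)) = T -> T = T
~(((p & p) -> (p & q)) -> (p -> (p -> p))) = ~T = F

F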